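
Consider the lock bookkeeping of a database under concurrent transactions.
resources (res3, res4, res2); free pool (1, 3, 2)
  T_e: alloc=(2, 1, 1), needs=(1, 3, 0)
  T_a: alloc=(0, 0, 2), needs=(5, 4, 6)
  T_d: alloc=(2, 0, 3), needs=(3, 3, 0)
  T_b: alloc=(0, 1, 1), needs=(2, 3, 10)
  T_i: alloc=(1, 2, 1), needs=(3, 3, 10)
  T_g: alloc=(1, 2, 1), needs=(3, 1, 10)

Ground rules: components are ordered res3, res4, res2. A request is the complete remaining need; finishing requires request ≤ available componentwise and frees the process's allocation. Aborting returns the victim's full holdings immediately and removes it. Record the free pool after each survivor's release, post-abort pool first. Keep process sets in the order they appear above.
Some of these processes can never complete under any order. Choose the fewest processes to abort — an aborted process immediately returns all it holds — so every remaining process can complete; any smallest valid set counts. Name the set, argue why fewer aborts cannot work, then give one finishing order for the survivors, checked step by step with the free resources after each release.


Abort T_b and T_g.
Key observation: T_i was stuck for good until T_b and T_g gave back (1, 3, 2); in the order shown it finishes at step 4.
No one abort is enough; case by case: T_e alone leaves T_b blocked (short on res2); T_a alone leaves T_b blocked (short on res2); T_d alone leaves T_b blocked (short on res2); T_b alone leaves T_i blocked (short on res2); T_i alone leaves T_b blocked (short on res2); T_g alone leaves T_b blocked (short on res2).
Survivors finish in the order: T_e, T_d, T_a, T_i. Walking it through (pool after the aborts first):
  pool = (2, 6, 4)
  T_e needs (1, 3, 0) <= (2, 6, 4) -> finishes; pool += (2, 1, 1) = (4, 7, 5)
  T_d needs (3, 3, 0) <= (4, 7, 5) -> finishes; pool += (2, 0, 3) = (6, 7, 8)
  T_a needs (5, 4, 6) <= (6, 7, 8) -> finishes; pool += (0, 0, 2) = (6, 7, 10)
  T_i needs (3, 3, 10) <= (6, 7, 10) -> finishes; pool += (1, 2, 1) = (7, 9, 11)


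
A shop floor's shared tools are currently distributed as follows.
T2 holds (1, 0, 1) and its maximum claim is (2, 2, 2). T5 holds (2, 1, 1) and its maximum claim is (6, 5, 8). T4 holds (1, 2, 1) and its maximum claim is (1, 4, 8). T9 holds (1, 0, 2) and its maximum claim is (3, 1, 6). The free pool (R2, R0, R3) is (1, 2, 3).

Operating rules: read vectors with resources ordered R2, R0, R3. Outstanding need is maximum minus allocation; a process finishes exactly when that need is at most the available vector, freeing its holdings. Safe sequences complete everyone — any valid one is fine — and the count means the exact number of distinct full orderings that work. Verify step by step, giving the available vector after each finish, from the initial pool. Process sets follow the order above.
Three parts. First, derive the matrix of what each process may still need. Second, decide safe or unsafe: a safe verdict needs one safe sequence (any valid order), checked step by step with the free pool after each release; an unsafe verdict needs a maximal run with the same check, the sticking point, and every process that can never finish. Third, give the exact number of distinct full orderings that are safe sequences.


(1) Remaining need (order R2, R0, R3):
  T2: (1, 2, 1)
  T5: (4, 4, 7)
  T4: (0, 2, 7)
  T9: (2, 1, 4)
(2) UNSAFE — no complete ordering exists.
Key observation: the wall is R3: completing T2, T9 brings the pool only to (3, 2, 6), and all the rest need more.
Going as far as possible: T2, T9; after that, nothing fits. Step-by-step check:
  pool = (1, 2, 3)
  T2 needs (1, 2, 1) <= (1, 2, 3) -> finishes; pool += (1, 0, 1) = (2, 2, 4)
  T9 needs (2, 1, 4) <= (2, 2, 4) -> finishes; pool += (1, 0, 2) = (3, 2, 6)
  blocked: T5 wants (4, 4, 7), pool (3, 2, 6) — not enough R2, R0 and R3
  blocked: T4 wants (0, 2, 7), pool (3, 2, 6) — not enough R3
Permanently blocked: T5 and T4.
(3) Exactly 0 of the possible complete orderings are safe sequences.


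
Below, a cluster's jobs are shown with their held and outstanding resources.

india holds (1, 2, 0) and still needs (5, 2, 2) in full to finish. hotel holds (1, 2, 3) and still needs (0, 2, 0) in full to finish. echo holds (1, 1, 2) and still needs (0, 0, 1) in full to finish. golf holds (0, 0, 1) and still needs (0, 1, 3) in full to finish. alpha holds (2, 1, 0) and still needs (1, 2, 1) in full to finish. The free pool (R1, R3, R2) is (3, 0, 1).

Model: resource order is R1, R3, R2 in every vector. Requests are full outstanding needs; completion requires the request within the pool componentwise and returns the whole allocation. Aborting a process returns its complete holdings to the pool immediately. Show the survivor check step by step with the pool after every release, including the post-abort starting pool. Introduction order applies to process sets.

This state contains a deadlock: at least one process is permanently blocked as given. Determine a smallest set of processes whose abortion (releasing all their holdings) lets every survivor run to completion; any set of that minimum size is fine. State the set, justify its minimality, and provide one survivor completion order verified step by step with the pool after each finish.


Minimum abort set: india.
Key observation: hotel was stuck for good until india gave back (1, 2, 0); in the order shown it finishes at step 1.
Minimality: the empty abort set fails — the state is deadlocked as it stands.
Survivors finish in the order: hotel, echo, golf, alpha. Walking it through (pool after the aborts first):
  pool = (4, 2, 1)
  hotel: need (0, 2, 0) fits (4, 2, 1); releases (1, 2, 3), pool now (5, 4, 4)
  echo: need (0, 0, 1) fits (5, 4, 4); releases (1, 1, 2), pool now (6, 5, 6)
  golf: need (0, 1, 3) fits (6, 5, 6); releases (0, 0, 1), pool now (6, 5, 7)
  alpha: need (1, 2, 1) fits (6, 5, 7); releases (2, 1, 0), pool now (8, 6, 7)


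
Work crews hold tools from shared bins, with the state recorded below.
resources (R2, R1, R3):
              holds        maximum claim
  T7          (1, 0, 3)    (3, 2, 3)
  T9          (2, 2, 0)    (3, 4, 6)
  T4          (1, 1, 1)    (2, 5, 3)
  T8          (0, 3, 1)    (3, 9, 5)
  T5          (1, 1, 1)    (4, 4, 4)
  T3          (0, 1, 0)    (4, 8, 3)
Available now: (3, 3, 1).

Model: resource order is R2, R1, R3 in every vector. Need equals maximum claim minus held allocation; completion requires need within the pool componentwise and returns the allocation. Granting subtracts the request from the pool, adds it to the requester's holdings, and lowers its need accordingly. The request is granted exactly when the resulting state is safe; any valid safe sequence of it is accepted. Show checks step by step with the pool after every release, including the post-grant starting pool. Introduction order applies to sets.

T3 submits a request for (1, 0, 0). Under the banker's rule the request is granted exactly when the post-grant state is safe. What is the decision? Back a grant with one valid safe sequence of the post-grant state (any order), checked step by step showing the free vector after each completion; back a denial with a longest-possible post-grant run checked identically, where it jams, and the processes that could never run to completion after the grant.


GRANT: granting preserves safety; a valid post-grant sequence is T7, T5, T4, T9, T3, T8.
Key observation: with (2, 3, 1) left after the transfer, T7 can run at once — the state stays safe.
Step-by-step check of the post-grant state:
  pool = (2, 3, 1)
  run T7 (needs (2, 2, 0), free (2, 3, 1)); after release of (1, 0, 3) the pool is (3, 3, 4)
  run T5 (needs (3, 3, 3), free (3, 3, 4)); after release of (1, 1, 1) the pool is (4, 4, 5)
  run T4 (needs (1, 4, 2), free (4, 4, 5)); after release of (1, 1, 1) the pool is (5, 5, 6)
  run T9 (needs (1, 2, 6), free (5, 5, 6)); after release of (2, 2, 0) the pool is (7, 7, 6)
  run T3 (needs (3, 7, 3), free (7, 7, 6)); after release of (1, 1, 0) the pool is (8, 8, 6)
  run T8 (needs (3, 6, 4), free (8, 8, 6)); after release of (0, 3, 1) the pool is (8, 11, 7)


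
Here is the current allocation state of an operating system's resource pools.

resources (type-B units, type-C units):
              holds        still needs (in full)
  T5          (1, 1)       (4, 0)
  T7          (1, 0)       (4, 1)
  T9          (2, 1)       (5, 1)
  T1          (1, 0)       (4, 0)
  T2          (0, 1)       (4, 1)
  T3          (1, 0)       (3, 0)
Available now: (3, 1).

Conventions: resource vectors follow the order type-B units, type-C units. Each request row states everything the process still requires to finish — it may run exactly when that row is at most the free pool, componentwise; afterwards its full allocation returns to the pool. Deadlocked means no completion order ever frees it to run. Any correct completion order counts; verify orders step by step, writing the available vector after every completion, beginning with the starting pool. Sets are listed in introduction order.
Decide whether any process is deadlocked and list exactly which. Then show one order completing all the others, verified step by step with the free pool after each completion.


No process is deadlocked.
Key observation: T3 can run right away; the returned allocation unlocks the remaining processes in turn.
The rest can finish in the order T3, T5, T1, T2, T7, T9. Step-by-step check:
  pool = (3, 1)
  run T3 (needs (3, 0), free (3, 1)); after release of (1, 0) the pool is (4, 1)
  run T5 (needs (4, 0), free (4, 1)); after release of (1, 1) the pool is (5, 2)
  run T1 (needs (4, 0), free (5, 2)); after release of (1, 0) the pool is (6, 2)
  run T2 (needs (4, 1), free (6, 2)); after release of (0, 1) the pool is (6, 3)
  run T7 (needs (4, 1), free (6, 3)); after release of (1, 0) the pool is (7, 3)
  run T9 (needs (5, 1), free (7, 3)); after release of (2, 1) the pool is (9, 4)


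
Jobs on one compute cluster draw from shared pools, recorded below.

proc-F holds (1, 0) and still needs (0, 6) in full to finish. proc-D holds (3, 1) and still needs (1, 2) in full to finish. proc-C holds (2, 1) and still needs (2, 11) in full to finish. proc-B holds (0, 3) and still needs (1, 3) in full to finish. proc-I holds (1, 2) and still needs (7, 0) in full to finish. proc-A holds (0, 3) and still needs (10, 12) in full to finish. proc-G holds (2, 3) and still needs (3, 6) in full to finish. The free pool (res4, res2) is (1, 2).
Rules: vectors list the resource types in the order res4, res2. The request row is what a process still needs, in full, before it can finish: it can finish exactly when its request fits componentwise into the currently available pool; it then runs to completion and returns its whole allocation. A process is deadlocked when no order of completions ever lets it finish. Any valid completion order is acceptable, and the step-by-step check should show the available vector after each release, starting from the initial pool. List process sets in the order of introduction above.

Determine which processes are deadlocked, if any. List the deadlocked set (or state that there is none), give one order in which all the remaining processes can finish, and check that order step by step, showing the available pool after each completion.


The deadlocked set is empty.
Key observation: starting with proc-D, each completion frees enough for the next — no one is permanently blocked.
The rest can finish in the order proc-D, proc-B, proc-G, proc-F, proc-I, proc-C, proc-A. Verifying each step:
  pool = (1, 2)
  proc-D needs (1, 2) <= (1, 2) -> finishes; pool += (3, 1) = (4, 3)
  proc-B needs (1, 3) <= (4, 3) -> finishes; pool += (0, 3) = (4, 6)
  proc-G needs (3, 6) <= (4, 6) -> finishes; pool += (2, 3) = (6, 9)
  proc-F needs (0, 6) <= (6, 9) -> finishes; pool += (1, 0) = (7, 9)
  proc-I needs (7, 0) <= (7, 9) -> finishes; pool += (1, 2) = (8, 11)
  proc-C needs (2, 11) <= (8, 11) -> finishes; pool += (2, 1) = (10, 12)
  proc-A needs (10, 12) <= (10, 12) -> finishes; pool += (0, 3) = (10, 15)


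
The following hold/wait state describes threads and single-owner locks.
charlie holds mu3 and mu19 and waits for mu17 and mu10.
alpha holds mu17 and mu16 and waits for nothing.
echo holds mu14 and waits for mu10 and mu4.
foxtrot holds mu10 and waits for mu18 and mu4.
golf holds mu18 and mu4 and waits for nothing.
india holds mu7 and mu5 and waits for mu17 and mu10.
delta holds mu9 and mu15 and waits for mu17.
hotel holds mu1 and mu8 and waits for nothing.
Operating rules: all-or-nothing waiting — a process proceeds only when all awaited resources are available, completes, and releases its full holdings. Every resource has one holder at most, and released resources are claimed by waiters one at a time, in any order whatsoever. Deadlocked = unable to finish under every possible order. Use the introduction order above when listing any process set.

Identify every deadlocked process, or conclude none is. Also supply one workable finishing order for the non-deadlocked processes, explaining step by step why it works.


No process is deadlocked.
Key observation: every chain of waits terminates; starting from the processes that wait on nothing, all the rest unlock in turn.
The rest can finish in the order alpha, hotel, golf, foxtrot, india, charlie, echo, delta.
Step-by-step check:
  alpha: no waits; runs immediately, freeing mu17 and mu16
  hotel: no waits; runs immediately, freeing mu1 and mu8
  golf: no waits; runs immediately, freeing mu18 and mu4
  foxtrot: everything it awaited (mu18 and mu4) is free; runs, freeing mu10
  india: everything it awaited (mu17 and mu10) is free; runs, freeing mu7 and mu5
  charlie: everything it awaited (mu17 and mu10) is free; runs, freeing mu3 and mu19
  echo: everything it awaited (mu10 and mu4) is free; runs, freeing mu14
  delta: everything it awaited (mu17) is free; runs, freeing mu9 and mu15


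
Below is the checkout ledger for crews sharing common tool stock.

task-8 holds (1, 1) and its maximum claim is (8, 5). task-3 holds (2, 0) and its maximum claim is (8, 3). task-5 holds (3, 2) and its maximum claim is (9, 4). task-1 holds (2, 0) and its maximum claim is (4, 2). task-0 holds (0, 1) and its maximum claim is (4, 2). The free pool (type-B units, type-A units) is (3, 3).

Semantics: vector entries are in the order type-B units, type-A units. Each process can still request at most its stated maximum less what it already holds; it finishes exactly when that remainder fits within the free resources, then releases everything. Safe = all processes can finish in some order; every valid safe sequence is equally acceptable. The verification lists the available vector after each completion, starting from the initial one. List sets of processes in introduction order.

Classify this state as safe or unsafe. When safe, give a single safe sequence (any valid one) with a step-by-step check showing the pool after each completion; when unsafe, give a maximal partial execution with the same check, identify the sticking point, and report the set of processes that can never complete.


UNSAFE.
Key observation: the wall is type-B units: completing task-1, task-0 brings the pool only to (5, 4), and all the rest need more.
A maximal execution: task-1, task-0 — then nothing else fits. Check, step by step:
  pool = (3, 3)
  run task-1 (needs (2, 2), free (3, 3)); after release of (2, 0) the pool is (5, 3)
  run task-0 (needs (4, 1), free (5, 3)); after release of (0, 1) the pool is (5, 4)
  task-8 still needs (7, 4) but only (5, 4) is free — short on type-B units
  task-3 still needs (6, 3) but only (5, 4) is free — short on type-B units
  task-5 still needs (6, 2) but only (5, 4) is free — short on type-B units
Never able to finish: task-8, task-3 and task-5.


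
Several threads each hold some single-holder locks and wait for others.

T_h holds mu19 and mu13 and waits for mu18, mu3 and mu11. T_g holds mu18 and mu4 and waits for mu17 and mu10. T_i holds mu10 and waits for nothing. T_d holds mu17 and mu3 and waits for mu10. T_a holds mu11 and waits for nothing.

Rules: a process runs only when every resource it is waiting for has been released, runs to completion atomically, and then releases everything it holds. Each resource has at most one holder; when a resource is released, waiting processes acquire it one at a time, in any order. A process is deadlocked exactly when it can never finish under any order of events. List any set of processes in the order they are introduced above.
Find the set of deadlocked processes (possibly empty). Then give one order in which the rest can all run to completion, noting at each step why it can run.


No process is deadlocked.
Key observation: no waiting chain loops back on itself — every chain ends at a process that waits on nothing, so everyone eventually runs.
A valid finishing order for the others: T_a, T_i, T_d, T_g, T_h.
Step-by-step check:
  T_a: no waits; runs immediately, freeing mu11
  T_i: no waits; runs immediately, freeing mu10
  run T_d (all its waits — mu10 — are resolved); releases mu17 and mu3
  run T_g (all its waits — mu17 and mu10 — are resolved); releases mu18 and mu4
  run T_h (all its waits — mu18, mu3 and mu11 — are resolved); releases mu19 and mu13


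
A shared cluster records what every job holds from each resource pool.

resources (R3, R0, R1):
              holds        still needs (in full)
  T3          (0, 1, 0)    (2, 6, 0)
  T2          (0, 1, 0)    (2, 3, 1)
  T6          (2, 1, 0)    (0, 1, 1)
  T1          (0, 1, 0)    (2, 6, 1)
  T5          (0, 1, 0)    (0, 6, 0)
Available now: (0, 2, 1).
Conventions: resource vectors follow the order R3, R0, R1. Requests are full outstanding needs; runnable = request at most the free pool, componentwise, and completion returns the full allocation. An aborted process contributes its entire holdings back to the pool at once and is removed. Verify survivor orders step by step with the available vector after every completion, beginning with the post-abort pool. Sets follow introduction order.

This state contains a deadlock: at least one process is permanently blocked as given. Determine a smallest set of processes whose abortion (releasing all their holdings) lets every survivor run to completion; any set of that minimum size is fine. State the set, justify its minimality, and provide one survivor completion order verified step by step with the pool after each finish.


Abort T1 and T5.
Key observation: T3 could never have finished before the abort; with (0, 2, 0) returned by T1 and T5, it fits at step 3.
Why nothing smaller works — every single abort fails: T3 alone leaves T1 blocked (short on R0); T2 alone leaves T3 blocked (short on R0); T6 alone leaves T3 blocked (short on R0); T1 alone leaves T3 blocked (short on R0); T5 alone leaves T3 blocked (short on R0).
The survivors complete as T6, T2, T3. Walking it through (starting from the post-abort pool):
  pool = (0, 4, 1)
  T6: need (0, 1, 1) fits (0, 4, 1); releases (2, 1, 0), pool now (2, 5, 1)
  T2: need (2, 3, 1) fits (2, 5, 1); releases (0, 1, 0), pool now (2, 6, 1)
  T3: need (2, 6, 0) fits (2, 6, 1); releases (0, 1, 0), pool now (2, 7, 1)


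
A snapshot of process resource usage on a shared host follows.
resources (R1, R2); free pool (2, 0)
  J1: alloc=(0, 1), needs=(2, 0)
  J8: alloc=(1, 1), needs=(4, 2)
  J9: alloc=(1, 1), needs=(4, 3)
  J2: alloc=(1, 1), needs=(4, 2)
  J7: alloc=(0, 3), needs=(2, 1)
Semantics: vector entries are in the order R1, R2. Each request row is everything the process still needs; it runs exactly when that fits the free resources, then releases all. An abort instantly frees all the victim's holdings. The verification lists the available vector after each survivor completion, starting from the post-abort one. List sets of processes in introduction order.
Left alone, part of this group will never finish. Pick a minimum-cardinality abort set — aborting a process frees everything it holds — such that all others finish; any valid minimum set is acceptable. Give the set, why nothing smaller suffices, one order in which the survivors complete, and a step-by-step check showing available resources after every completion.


Abort J9 and J2.
Key observation: no ordering could ever have run J8 before the abort of J9 and J2; with (2, 2) back in the pool it fits at step 2.
Why nothing smaller works — every single abort fails: J1 alone leaves J8 blocked (short on R1); J8 alone leaves J9 blocked (short on R1); J9 alone leaves J8 blocked (short on R1); J2 alone leaves J8 blocked (short on R1); J7 alone leaves J8 blocked (short on R1).
The survivors complete as J1, J8, J7. Verifying each step (starting from the post-abort pool):
  pool = (4, 2)
  run J1 (needs (2, 0), free (4, 2)); after release of (0, 1) the pool is (4, 3)
  run J8 (needs (4, 2), free (4, 3)); after release of (1, 1) the pool is (5, 4)
  run J7 (needs (2, 1), free (5, 4)); after release of (0, 3) the pool is (5, 7)


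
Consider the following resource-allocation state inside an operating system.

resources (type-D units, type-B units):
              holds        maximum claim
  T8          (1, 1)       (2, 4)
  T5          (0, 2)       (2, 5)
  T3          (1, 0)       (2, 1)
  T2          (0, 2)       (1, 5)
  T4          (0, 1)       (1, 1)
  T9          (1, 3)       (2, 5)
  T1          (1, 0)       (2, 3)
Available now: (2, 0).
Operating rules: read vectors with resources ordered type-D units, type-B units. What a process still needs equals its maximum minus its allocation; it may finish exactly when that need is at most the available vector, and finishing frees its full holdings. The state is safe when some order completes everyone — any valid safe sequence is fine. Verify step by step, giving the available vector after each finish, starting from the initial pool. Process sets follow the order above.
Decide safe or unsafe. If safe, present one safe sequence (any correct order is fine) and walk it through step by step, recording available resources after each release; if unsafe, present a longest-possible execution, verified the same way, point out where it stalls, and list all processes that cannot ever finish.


UNSAFE — no complete ordering exists.
Key observation: T4, T3 can finish, but then (3, 1) is all there is, and the blocked group's type-B units demands exceed it.
The run T4, T3 cannot be extended any further. Check, step by step:
  pool = (2, 0)
  T4: need (1, 0) fits (2, 0); releases (0, 1), pool now (2, 1)
  T3: need (1, 1) fits (2, 1); releases (1, 0), pool now (3, 1)
  T8 cannot run: need (1, 3) vs free (3, 1) (insufficient type-B units)
  T5 cannot run: need (2, 3) vs free (3, 1) (insufficient type-B units)
  T2 cannot run: need (1, 3) vs free (3, 1) (insufficient type-B units)
  T9 cannot run: need (1, 2) vs free (3, 1) (insufficient type-B units)
  T1 cannot run: need (1, 3) vs free (3, 1) (insufficient type-B units)
Never able to finish: T8, T5, T2, T9 and T1.


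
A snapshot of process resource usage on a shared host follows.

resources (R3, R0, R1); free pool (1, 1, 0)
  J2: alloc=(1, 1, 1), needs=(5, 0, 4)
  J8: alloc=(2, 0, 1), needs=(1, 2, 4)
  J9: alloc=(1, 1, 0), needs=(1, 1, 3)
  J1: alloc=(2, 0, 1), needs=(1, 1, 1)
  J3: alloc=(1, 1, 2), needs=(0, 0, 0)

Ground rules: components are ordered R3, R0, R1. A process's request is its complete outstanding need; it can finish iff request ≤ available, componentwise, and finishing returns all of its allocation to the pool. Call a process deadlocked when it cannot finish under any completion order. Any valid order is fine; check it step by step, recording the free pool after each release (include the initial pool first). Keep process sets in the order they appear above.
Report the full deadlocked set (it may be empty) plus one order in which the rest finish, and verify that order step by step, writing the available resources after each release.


Deadlocked set: J2 and J8.
Key observation: the wall is R1: completing J3, J1, J9 brings the pool only to (5, 3, 3), and all the rest need more.
A valid finishing order for the others: J3, J1, J9. Check, step by step:
  pool = (1, 1, 0)
  run J3 (needs (0, 0, 0), free (1, 1, 0)); after release of (1, 1, 2) the pool is (2, 2, 2)
  run J1 (needs (1, 1, 1), free (2, 2, 2)); after release of (2, 0, 1) the pool is (4, 2, 3)
  run J9 (needs (1, 1, 3), free (4, 2, 3)); after release of (1, 1, 0) the pool is (5, 3, 3)
None of the blocked processes ever fits:
  J2 cannot run: need (5, 0, 4) vs free (5, 3, 3) (insufficient R1)
  J8 cannot run: need (1, 2, 4) vs free (5, 3, 3) (insufficient R1)


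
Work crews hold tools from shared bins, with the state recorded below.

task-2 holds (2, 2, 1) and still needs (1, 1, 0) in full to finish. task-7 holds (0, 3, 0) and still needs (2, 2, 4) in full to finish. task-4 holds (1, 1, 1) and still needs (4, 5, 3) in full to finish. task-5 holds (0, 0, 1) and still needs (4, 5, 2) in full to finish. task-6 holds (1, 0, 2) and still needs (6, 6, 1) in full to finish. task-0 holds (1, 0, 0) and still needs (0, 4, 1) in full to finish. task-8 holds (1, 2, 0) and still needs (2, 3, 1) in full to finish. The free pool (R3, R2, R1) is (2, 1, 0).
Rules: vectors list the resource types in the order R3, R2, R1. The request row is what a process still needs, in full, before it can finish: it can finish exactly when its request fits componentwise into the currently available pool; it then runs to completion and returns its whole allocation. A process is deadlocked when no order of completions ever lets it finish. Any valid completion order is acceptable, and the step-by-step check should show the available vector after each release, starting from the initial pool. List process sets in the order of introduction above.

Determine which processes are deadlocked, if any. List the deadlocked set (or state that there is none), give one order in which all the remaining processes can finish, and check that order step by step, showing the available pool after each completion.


The deadlocked set is task-7, task-4, task-5 and task-6.
Key observation: after task-2, task-8, task-0 the pool peaks at (6, 5, 1), and each blocked process is short somewhere: task-7 on R1; task-4 on R1; task-5 on R1; task-6 on R2.
A valid finishing order for the others: task-2, task-8, task-0. Step-by-step check:
  pool = (2, 1, 0)
  task-2 needs (1, 1, 0) <= (2, 1, 0) -> finishes; pool += (2, 2, 1) = (4, 3, 1)
  task-8 needs (2, 3, 1) <= (4, 3, 1) -> finishes; pool += (1, 2, 0) = (5, 5, 1)
  task-0 needs (0, 4, 1) <= (5, 5, 1) -> finishes; pool += (1, 0, 0) = (6, 5, 1)
The blocked processes can never fit:
  task-7 cannot run: need (2, 2, 4) vs free (6, 5, 1) (insufficient R1)
  task-4 cannot run: need (4, 5, 3) vs free (6, 5, 1) (insufficient R1)
  task-5 cannot run: need (4, 5, 2) vs free (6, 5, 1) (insufficient R1)
  task-6 cannot run: need (6, 6, 1) vs free (6, 5, 1) (insufficient R2)


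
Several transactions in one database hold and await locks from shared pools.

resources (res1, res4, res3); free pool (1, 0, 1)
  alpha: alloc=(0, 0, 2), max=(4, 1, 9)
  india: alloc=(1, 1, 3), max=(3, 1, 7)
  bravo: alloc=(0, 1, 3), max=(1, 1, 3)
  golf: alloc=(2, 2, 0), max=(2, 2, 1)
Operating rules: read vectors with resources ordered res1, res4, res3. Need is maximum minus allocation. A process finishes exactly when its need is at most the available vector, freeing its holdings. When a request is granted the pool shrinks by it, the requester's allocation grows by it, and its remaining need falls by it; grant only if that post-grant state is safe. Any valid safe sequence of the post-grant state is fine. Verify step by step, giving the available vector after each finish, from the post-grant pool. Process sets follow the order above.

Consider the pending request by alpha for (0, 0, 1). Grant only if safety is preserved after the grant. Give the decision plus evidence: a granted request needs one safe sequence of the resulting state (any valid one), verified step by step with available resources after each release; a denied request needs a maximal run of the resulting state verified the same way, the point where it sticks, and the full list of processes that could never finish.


DENY. Granting would leave the state unsafe.
Key observation: even finishing bravo, golf leaves just (3, 3, 3) free — too little res3 for any of the remaining processes.
On the post-grant state, bravo, golf is a maximal run — nothing extends it. Step-by-step check:
  pool = (1, 0, 0)
  run bravo (needs (1, 0, 0), free (1, 0, 0)); after release of (0, 1, 3) the pool is (1, 1, 3)
  run golf (needs (0, 0, 1), free (1, 1, 3)); after release of (2, 2, 0) the pool is (3, 3, 3)
  blocked: alpha wants (4, 1, 6), pool (3, 3, 3) — not enough res1 and res3
  blocked: india wants (2, 0, 4), pool (3, 3, 3) — not enough res3
Had the request been granted, alpha and india could never finish.


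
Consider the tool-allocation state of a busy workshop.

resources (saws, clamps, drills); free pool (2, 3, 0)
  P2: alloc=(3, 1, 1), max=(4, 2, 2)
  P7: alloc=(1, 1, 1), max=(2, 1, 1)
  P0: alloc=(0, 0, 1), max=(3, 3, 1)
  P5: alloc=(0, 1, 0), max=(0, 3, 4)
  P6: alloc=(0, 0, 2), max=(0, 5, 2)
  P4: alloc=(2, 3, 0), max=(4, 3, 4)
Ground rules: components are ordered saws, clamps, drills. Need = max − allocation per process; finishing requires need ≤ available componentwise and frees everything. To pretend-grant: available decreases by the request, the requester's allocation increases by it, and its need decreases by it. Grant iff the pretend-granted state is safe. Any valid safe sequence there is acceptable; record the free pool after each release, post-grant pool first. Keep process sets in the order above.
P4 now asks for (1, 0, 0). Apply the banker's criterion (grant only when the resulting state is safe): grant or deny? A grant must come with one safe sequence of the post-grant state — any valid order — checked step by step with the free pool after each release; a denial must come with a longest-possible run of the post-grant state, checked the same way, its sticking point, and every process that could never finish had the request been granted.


GRANT — the state after the grant stays safe, e.g. via P7, P2, P6, P5, P4, P0.
Key observation: the grant leaves (1, 3, 0) free — enough for P7, whose release restarts the cascade.
Step-by-step check of the post-grant state:
  pool = (1, 3, 0)
  run P7 (needs (1, 0, 0), free (1, 3, 0)); after release of (1, 1, 1) the pool is (2, 4, 1)
  run P2 (needs (1, 1, 1), free (2, 4, 1)); after release of (3, 1, 1) the pool is (5, 5, 2)
  run P6 (needs (0, 5, 0), free (5, 5, 2)); after release of (0, 0, 2) the pool is (5, 5, 4)
  run P5 (needs (0, 2, 4), free (5, 5, 4)); after release of (0, 1, 0) the pool is (5, 6, 4)
  run P4 (needs (1, 0, 4), free (5, 6, 4)); after release of (3, 3, 0) the pool is (8, 9, 4)
  run P0 (needs (3, 3, 0), free (8, 9, 4)); after release of (0, 0, 1) the pool is (8, 9, 5)


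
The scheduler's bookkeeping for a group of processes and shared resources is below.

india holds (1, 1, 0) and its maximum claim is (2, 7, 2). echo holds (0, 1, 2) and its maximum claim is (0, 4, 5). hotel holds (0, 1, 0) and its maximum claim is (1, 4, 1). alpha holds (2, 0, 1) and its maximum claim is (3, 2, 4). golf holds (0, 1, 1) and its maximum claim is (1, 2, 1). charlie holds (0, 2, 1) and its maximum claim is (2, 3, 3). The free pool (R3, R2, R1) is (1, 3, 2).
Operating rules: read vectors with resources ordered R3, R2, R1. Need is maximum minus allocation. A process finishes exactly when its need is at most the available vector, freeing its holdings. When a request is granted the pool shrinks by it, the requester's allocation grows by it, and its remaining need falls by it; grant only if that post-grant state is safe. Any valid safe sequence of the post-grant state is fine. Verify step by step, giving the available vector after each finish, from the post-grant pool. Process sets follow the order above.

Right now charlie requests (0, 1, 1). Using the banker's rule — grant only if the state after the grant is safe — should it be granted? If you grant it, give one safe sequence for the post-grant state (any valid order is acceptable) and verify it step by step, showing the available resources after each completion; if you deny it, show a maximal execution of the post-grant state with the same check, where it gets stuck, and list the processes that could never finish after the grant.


DENY — the pretend-granted state is unsafe.
Key observation: after golf, hotel the pool peaks at (1, 4, 2), and each blocked process is short somewhere: india on R2; echo on R1; alpha on R1; charlie on R3.
On the post-grant state, golf, hotel is a maximal run — nothing extends it. Check, step by step:
  pool = (1, 2, 1)
  run golf (needs (1, 1, 0), free (1, 2, 1)); after release of (0, 1, 1) the pool is (1, 3, 2)
  run hotel (needs (1, 3, 1), free (1, 3, 2)); after release of (0, 1, 0) the pool is (1, 4, 2)
  india still needs (1, 6, 2) but only (1, 4, 2) is free — short on R2
  echo still needs (0, 3, 3) but only (1, 4, 2) is free — short on R1
  alpha still needs (1, 2, 3) but only (1, 4, 2) is free — short on R1
  charlie still needs (2, 0, 1) but only (1, 4, 2) is free — short on R3
Processes that could never finish after the grant: india, echo, alpha and charlie.


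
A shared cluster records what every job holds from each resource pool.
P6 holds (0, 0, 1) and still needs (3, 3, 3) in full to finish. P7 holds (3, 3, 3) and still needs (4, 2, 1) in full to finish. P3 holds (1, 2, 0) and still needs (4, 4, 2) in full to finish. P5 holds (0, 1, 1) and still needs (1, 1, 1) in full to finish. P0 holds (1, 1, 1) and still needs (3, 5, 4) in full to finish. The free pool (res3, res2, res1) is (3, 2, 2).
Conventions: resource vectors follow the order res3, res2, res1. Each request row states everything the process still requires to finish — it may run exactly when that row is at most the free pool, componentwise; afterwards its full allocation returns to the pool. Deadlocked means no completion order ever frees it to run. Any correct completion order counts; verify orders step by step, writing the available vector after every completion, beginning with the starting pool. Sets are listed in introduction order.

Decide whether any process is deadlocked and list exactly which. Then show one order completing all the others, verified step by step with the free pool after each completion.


Deadlocked: P7, P3 and P0.
Key observation: after P5, P6 the pool peaks at (3, 3, 4), and each blocked process is short somewhere: P7 on res3; P3 on res3, res2; P0 on res2.
The rest can finish in the order P5, P6. Check, step by step:
  pool = (3, 2, 2)
  run P5 (needs (1, 1, 1), free (3, 2, 2)); after release of (0, 1, 1) the pool is (3, 3, 3)
  run P6 (needs (3, 3, 3), free (3, 3, 3)); after release of (0, 0, 1) the pool is (3, 3, 4)
The blocked processes can never fit:
  P7 cannot run: need (4, 2, 1) vs free (3, 3, 4) (insufficient res3)
  P3 cannot run: need (4, 4, 2) vs free (3, 3, 4) (insufficient res3 and res2)
  P0 cannot run: need (3, 5, 4) vs free (3, 3, 4) (insufficient res2)


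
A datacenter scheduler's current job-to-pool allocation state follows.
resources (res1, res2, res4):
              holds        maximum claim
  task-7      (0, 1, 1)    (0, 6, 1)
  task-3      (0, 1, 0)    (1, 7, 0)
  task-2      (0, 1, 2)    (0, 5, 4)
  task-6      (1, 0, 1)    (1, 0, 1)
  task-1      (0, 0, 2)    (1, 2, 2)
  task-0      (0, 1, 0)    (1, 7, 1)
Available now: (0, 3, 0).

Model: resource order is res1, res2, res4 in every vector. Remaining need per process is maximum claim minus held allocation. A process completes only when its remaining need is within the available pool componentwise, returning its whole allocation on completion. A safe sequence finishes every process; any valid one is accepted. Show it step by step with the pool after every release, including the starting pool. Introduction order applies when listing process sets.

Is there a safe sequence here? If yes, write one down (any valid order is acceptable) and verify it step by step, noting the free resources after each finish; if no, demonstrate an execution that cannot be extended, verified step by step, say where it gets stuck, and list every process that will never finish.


UNSAFE — no complete ordering exists.
Key observation: the wall is res2: completing task-6, task-1 brings the pool only to (1, 3, 3), and all the rest need more.
A maximal execution: task-6, task-1 — then nothing else fits. Step-by-step check:
  pool = (0, 3, 0)
  task-6: need (0, 0, 0) fits (0, 3, 0); releases (1, 0, 1), pool now (1, 3, 1)
  task-1: need (1, 2, 0) fits (1, 3, 1); releases (0, 0, 2), pool now (1, 3, 3)
  task-7 cannot run: need (0, 5, 0) vs free (1, 3, 3) (insufficient res2)
  task-3 cannot run: need (1, 6, 0) vs free (1, 3, 3) (insufficient res2)
  task-2 cannot run: need (0, 4, 2) vs free (1, 3, 3) (insufficient res2)
  task-0 cannot run: need (1, 6, 1) vs free (1, 3, 3) (insufficient res2)
Never able to finish: task-7, task-3, task-2 and task-0.


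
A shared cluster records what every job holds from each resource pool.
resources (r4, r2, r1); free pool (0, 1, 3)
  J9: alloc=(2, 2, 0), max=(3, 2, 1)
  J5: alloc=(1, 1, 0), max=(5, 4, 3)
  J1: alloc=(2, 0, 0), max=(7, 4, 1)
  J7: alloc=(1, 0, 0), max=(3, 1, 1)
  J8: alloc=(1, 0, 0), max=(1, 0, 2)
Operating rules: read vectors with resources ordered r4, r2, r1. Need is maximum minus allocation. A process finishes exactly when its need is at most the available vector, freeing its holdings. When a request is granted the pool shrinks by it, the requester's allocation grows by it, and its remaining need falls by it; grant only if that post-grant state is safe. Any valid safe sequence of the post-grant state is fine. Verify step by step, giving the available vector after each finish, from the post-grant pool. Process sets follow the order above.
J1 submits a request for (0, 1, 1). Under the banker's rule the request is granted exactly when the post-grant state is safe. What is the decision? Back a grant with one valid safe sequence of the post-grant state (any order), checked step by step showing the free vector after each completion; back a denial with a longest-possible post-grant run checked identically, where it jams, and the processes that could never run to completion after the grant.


DENY — the pretend-granted state is unsafe.
Key observation: r2 is the bottleneck — with J8, J9, J7 done the pool holds (4, 2, 2), short of every remaining need.
After a pretend grant, a maximal execution: J8, J9, J7 — then nothing else fits. Step-by-step check:
  pool = (0, 0, 2)
  run J8 (needs (0, 0, 2), free (0, 0, 2)); after release of (1, 0, 0) the pool is (1, 0, 2)
  run J9 (needs (1, 0, 1), free (1, 0, 2)); after release of (2, 2, 0) the pool is (3, 2, 2)
  run J7 (needs (2, 1, 1), free (3, 2, 2)); after release of (1, 0, 0) the pool is (4, 2, 2)
  J5 cannot run: need (4, 3, 3) vs free (4, 2, 2) (insufficient r2 and r1)
  J1 cannot run: need (5, 3, 0) vs free (4, 2, 2) (insufficient r4 and r2)
Had the request been granted, J5 and J1 could never finish.


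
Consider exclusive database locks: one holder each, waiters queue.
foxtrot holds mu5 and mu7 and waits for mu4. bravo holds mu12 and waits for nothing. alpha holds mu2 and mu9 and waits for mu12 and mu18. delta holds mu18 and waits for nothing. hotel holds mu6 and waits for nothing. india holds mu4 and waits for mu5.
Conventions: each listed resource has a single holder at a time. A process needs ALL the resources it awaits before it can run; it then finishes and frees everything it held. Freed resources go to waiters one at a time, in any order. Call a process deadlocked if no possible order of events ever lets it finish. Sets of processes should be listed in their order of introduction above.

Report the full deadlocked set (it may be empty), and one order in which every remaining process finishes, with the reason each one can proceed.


Deadlocked set: foxtrot and india.
Key observation: the loop foxtrot -> india -> foxtrot blocks itself forever; no other process is dragged down with it.
A valid finishing order for the others: delta, hotel, bravo, alpha.
Verifying each step:
  run delta (it waits on nothing); releases mu18
  run hotel (it waits on nothing); releases mu6
  run bravo (it waits on nothing); releases mu12
  alpha: everything it awaited (mu12 and mu18) is free; runs, freeing mu2 and mu9
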